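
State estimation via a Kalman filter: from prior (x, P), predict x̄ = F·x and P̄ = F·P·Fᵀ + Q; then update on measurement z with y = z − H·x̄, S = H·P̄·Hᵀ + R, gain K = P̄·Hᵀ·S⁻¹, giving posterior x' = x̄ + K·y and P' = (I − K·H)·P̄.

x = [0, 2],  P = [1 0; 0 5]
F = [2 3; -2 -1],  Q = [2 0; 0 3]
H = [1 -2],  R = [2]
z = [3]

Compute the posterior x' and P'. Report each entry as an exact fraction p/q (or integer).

x' = [439/177, -53/177]
P' = [1106/177 464/177; 464/177 275/177]

x̄ = F·x = [6, -2]
P̄ = F·P·Fᵀ + Q = [51 -19; -19 12]
y = z − H·x̄ = [-7]
S = H·P̄·Hᵀ + R = [177]
K = P̄·Hᵀ·S⁻¹ = [89/177; -43/177]
x' = x̄ + K·y = [439/177, -53/177]
P' = (I − K·H)·P̄ = [1106/177 464/177; 464/177 275/177]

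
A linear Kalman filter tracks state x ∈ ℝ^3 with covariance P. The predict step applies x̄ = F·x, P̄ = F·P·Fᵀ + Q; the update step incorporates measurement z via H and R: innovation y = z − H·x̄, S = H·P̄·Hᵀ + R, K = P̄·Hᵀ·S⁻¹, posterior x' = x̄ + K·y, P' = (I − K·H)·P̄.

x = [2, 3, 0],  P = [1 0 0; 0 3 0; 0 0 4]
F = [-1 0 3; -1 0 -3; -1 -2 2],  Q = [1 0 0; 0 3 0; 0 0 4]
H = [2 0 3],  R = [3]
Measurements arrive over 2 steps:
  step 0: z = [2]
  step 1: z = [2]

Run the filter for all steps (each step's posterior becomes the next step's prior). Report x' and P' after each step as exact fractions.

step 0: x' = [1513/376, -2837/376, -773/376], P' = [5775/752 -5331/752 -3699/752; -5331/752 10759/752 3415/752; -3699/752 3415/752 2615/752]
step 1: x' = [-5639404/572855, 1156792/572855, 4140364/572855], P' = [17009142/572855 -5366871/572855 -11208492/572855; -5366871/572855 4217088/572855 3531036/572855; -11208492/572855 3531036/572855 7575237/572855]

step 0: x̄ = F·x = [-2, -2, -8]
step 0: P̄ = F·P·Fᵀ + Q = [38 -35 25; -35 40 -23; 25 -23 33]
step 0: y = z − H·x̄ = [30]
step 0: S = H·P̄·Hᵀ + R = [752]
step 0: K = P̄·Hᵀ·S⁻¹ = [151/752; -139/752; 149/752]
step 0: x' = x̄ + K·y = [1513/376, -2837/376, -773/376]
step 0: P' = (I − K·H)·P̄ = [5775/752 -5331/752 -3699/752; -5331/752 10759/752 3415/752; -3699/752 3415/752 2615/752]
step 1: x̄ = F·x = [-479/47, 403/188, 2615/376]
step 1: P̄ = F·P·Fᵀ + Q = [3266/47 -1110/47 1101/94; -1110/47 2343/188 -1893/376; 1101/94 -1893/376 28431/752]
step 1: y = z − H·x̄ = [571/376]
step 1: S = H·P̄·Hᵀ + R = [572855/752]
step 1: K = P̄·Hᵀ·S⁻¹ = [130936/572855; -46878/572855; 102909/572855]
step 1: x' = x̄ + K·y = [-5639404/572855, 1156792/572855, 4140364/572855]
step 1: P' = (I − K·H)·P̄ = [17009142/572855 -5366871/572855 -11208492/572855; -5366871/572855 4217088/572855 3531036/572855; -11208492/572855 3531036/572855 7575237/572855]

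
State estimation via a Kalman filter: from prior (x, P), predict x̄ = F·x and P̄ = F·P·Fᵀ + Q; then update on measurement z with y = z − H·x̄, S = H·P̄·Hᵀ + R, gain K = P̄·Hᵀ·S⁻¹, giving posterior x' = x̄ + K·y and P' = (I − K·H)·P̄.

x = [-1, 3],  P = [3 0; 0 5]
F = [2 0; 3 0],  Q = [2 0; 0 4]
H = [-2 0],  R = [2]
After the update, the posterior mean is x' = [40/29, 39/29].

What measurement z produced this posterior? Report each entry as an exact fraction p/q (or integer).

x̄ = F·x = [-2, -3]
P̄ = F·P·Fᵀ + Q = [14 18; 18 31]
S = H·P̄·Hᵀ + R = [58]
K = P̄·Hᵀ·S⁻¹ = [-14/29; -18/29]
x' − x̄ = [98/29, 126/29] = K·y
y = (KᵀK)⁻¹·Kᵀ·(x' − x̄) = [-7]
z = y + H·x̄ = [-7] + [4] = [-3]

z = [-3]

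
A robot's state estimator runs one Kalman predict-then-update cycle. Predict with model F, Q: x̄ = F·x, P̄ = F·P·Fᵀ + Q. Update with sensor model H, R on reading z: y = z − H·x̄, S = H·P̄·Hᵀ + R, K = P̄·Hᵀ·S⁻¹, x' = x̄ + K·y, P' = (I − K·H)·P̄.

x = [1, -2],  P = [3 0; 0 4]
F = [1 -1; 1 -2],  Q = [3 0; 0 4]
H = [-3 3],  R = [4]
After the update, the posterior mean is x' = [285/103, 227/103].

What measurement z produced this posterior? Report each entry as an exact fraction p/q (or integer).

z = [-2]

x̄ = F·x = [3, 5]
P̄ = F·P·Fᵀ + Q = [10 11; 11 23]
S = H·P̄·Hᵀ + R = [103]
K = P̄·Hᵀ·S⁻¹ = [3/103; 36/103]
x' − x̄ = [-24/103, -288/103] = K·y
y = (KᵀK)⁻¹·Kᵀ·(x' − x̄) = [-8]
z = y + H·x̄ = [-8] + [6] = [-2]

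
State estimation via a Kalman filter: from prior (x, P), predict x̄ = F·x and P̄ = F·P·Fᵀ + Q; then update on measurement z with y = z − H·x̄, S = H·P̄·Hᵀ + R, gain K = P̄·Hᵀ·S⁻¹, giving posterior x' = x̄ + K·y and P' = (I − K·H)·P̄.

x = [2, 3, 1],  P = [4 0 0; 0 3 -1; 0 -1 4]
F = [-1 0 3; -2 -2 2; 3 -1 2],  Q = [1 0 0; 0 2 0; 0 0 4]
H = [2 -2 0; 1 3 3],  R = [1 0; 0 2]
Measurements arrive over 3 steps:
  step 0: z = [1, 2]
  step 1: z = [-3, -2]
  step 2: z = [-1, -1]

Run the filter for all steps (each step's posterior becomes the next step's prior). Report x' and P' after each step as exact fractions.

step 0: x' = [18057/56923, -16660/56923, 48469/56923], P' = [738295/56923 734866/56923 -975783/56923; 734866/56923 745482/56923 -985252/56923; -975783/56923 -985252/56923 1316233/56923]
step 1: x' = [-8999971/4174918, -52650601/60536311, 115987109/121072622], P' = [743178995/279719506 359745791/139859753 -929104285/279719506; 359745791/139859753 11035174892/4055932837 -13948924543/4055932837; -929104285/279719506 -13948924543/4055932837 37181776975/8111865674]
step 2: x' = [496635429356203/236164393086129, 634781154743318/236164393086129, -293616580725944/78721464362043], P' = [600818810570519/236164393086129 580654274760016/236164393086129 -249863025213487/78721464362043; 580654274760016/236164393086129 615564134259938/236164393086129 -259040202376550/78721464362043; -249863025213487/78721464362043 -259040202376550/78721464362043 115206799169555/26240488120681]

step 0: x̄ = F·x = [1, -8, 5]
step 0: P̄ = F·P·Fᵀ + Q = [41 38 15; 38 54 4; 15 4 63]
step 0: y = z − H·x̄ = [-17, 10]
step 0: S = H·P̄·Hᵀ + R = [77 -24; -24 1486]
step 0: K = P̄·Hᵀ·S⁻¹ = [6858/56923 7772/56923; -21232/56923 7778/56923; 18938/56923 8580/56923]
step 0: x' = x̄ + K·y = [18057/56923, -16660/56923, 48469/56923]
step 0: P' = (I − K·H)·P̄ = [738295/56923 734866/56923 -975783/56923; 734866/56923 745482/56923 -985252/56923; -975783/56923 -985252/56923 1316233/56923]
step 1: x̄ = F·x = [127350/56923, 94144/56923, 167769/56923]
step 1: P̄ = F·P·Fᵀ + Q = [18496013/56923 24561496/56923 2542654/56923; 24561496/56923 32881094/56923 3346608/56923; 2542654/56923 3346608/56923 705177/56923]
step 1: y = z − H·x̄ = [-237181/56923, -1026935/56923]
step 1: S = H·P̄·Hᵀ + R = [9073383/56923 -66872278/56923; -66872278/56923 543750142/56923]
step 1: K = P̄·Hᵀ·S⁻¹ = [23687413/139859753 5197313/25429046; -1205093906/4055932837 76880863/368721167; 953824821/4055932837 41261791/737442334]
step 1: x' = x̄ + K·y = [-8999971/4174918, -52650601/60536311, 115987109/121072622]
step 1: P' = (I − K·H)·P̄ = [743178995/279719506 359745791/139859753 -929104285/279719506; 359745791/139859753 11035174892/4055932837 -13948924543/4055932837; -929104285/279719506 -13948924543/4055932837 37181776975/8111865674]
step 2: x̄ = F·x = [304480243/60536311, 482287470/60536311, -40520187/11006602]
step 2: P̄ = F·P·Fᵀ + Q = [262982097447/4055932837 345432421976/4055932837 3381123753/368721167; 345432421976/4055932837 472549017818/4055932837 4254212946/368721167; 3381123753/368721167 4254212946/368721167 5480564361/737442334]
step 2: y = z − H·x̄ = [295078143/60536311, -2286591757/121072622]
step 2: S = H·P̄·Hᵀ + R = [182721018089/4055932837 -985224110848/4055932837; -985224110848/4055932837 15866811844429/8111865674]
step 2: K = P̄·Hᵀ·S⁻¹ = [40329071621006/236164393086129 47007203964592/236164393086129; -69819718999844/236164393086129 47992428075440/236164393086129; 18354354326126/78721464362043 4938780091429/78721464362043]
step 2: x' = x̄ + K·y = [496635429356203/236164393086129, 634781154743318/236164393086129, -293616580725944/78721464362043]
step 2: P' = (I − K·H)·P̄ = [600818810570519/236164393086129 580654274760016/236164393086129 -249863025213487/78721464362043; 580654274760016/236164393086129 615564134259938/236164393086129 -259040202376550/78721464362043; -249863025213487/78721464362043 -259040202376550/78721464362043 115206799169555/26240488120681]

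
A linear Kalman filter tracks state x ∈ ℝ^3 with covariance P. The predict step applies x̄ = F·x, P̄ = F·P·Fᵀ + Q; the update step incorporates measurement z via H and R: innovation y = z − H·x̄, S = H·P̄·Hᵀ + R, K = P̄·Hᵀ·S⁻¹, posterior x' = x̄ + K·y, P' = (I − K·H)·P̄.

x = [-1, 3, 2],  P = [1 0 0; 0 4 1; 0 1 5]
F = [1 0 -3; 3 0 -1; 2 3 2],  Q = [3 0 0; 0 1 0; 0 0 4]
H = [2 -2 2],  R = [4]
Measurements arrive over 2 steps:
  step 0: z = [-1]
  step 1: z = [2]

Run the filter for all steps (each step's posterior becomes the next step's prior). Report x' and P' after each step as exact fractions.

step 0: x' = [-86/15, -187/45, 58/45], P' = [241/5 262/15 -463/15; 262/15 659/45 -131/45; -463/15 -131/45 1304/45]
step 1: x' = [-79/44, -1433/528, -5/352], P' = [4949/11 19563/44 -415/88; 19563/44 240649/528 4341/352; -415/88 4341/352 39353/2112]

step 0: x̄ = F·x = [-7, -5, 11]
step 0: P̄ = F·P·Fᵀ + Q = [49 18 -37; 18 15 -7; -37 -7 76]
step 0: y = z − H·x̄ = [-19]
step 0: S = H·P̄·Hᵀ + R = [180]
step 0: K = P̄·Hᵀ·S⁻¹ = [-1/15; -2/45; 23/45]
step 0: x' = x̄ + K·y = [-86/15, -187/45, 58/45]
step 0: P' = (I − K·H)·P̄ = [241/5 262/15 -463/15; 262/15 659/45 -131/45; -463/15 -131/45 1304/45]
step 1: x̄ = F·x = [-48/5, -832/45, -961/45]
step 1: P̄ = F·P·Fᵀ + Q = [2486/5 2701/5 623/5; 2701/5 29204/45 12317/45; 623/5 12317/45 16751/45]
step 1: y = z − H·x̄ = [404/15]
step 1: S = H·P̄·Hᵀ + R = [2816/5]
step 1: K = P̄·Hᵀ·S⁻¹ = [51/176; 1237/2112; 3347/4224]
step 1: x' = x̄ + K·y = [-79/44, -1433/528, -5/352]
step 1: P' = (I − K·H)·P̄ = [4949/11 19563/44 -415/88; 19563/44 240649/528 4341/352; -415/88 4341/352 39353/2112]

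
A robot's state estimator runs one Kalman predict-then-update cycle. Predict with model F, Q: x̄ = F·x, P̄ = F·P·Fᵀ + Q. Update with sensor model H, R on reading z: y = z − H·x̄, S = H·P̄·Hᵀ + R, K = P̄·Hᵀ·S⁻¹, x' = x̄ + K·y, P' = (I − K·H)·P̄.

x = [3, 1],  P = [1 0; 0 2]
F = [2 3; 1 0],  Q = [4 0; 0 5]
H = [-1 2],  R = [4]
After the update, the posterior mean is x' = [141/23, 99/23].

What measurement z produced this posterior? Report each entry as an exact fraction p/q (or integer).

x̄ = F·x = [9, 3]
P̄ = F·P·Fᵀ + Q = [26 2; 2 6]
S = H·P̄·Hᵀ + R = [46]
K = P̄·Hᵀ·S⁻¹ = [-11/23; 5/23]
x' − x̄ = [-66/23, 30/23] = K·y
y = (KᵀK)⁻¹·Kᵀ·(x' − x̄) = [6]
z = y + H·x̄ = [6] + [-3] = [3]

z = [3]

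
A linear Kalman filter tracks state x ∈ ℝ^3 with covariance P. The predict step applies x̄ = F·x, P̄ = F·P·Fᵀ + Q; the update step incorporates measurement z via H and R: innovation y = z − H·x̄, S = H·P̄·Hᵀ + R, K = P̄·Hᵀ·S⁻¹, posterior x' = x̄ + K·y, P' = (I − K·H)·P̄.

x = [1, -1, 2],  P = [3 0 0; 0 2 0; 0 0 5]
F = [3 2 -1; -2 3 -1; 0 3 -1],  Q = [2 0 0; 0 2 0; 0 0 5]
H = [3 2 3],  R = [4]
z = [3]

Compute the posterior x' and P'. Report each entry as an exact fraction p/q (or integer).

x̄ = F·x = [-1, -7, -5]
P̄ = F·P·Fᵀ + Q = [42 -1 17; -1 37 23; 17 23 28]
y = z − H·x̄ = [35]
S = H·P̄·Hᵀ + R = [1352]
K = P̄·Hᵀ·S⁻¹ = [175/1352; 35/338; 181/1352]
x' = x̄ + K·y = [4773/1352, -1141/338, -425/1352]
P' = (I − K·H)·P̄ = [26159/1352 -6463/338 -8691/1352; -6463/338 3803/169 1439/338; -8691/1352 1439/338 5095/1352]

x' = [4773/1352, -1141/338, -425/1352]
P' = [26159/1352 -6463/338 -8691/1352; -6463/338 3803/169 1439/338; -8691/1352 1439/338 5095/1352]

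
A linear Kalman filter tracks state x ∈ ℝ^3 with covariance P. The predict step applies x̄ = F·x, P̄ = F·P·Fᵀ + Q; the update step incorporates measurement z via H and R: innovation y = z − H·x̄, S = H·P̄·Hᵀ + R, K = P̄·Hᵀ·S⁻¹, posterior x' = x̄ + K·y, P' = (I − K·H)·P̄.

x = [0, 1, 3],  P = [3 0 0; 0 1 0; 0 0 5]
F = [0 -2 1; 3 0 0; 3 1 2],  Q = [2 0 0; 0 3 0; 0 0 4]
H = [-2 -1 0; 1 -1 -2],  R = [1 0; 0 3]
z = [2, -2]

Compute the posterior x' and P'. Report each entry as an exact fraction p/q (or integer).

x̄ = F·x = [1, 0, 7]
P̄ = F·P·Fᵀ + Q = [11 0 8; 0 30 27; 8 27 52]
y = z − H·x̄ = [4, 11]
S = H·P̄·Hᵀ + R = [75 94; 94 328]
K = P̄·Hᵀ·S⁻¹ = [-3373/7882 1693/15764; -486/3941 -870/3941; -1271/7882 -5183/15764]
x' = x̄ + K·y = [7403/15764, -11514/3941, 43167/15764]
P' = (I − K·H)·P̄ = [33457/15764 -15042/3941 44273/15764; -15042/3941 30570/3941 -21501/3941; 44273/15764 -21501/3941 72913/15764]

x' = [7403/15764, -11514/3941, 43167/15764]
P' = [33457/15764 -15042/3941 44273/15764; -15042/3941 30570/3941 -21501/3941; 44273/15764 -21501/3941 72913/15764]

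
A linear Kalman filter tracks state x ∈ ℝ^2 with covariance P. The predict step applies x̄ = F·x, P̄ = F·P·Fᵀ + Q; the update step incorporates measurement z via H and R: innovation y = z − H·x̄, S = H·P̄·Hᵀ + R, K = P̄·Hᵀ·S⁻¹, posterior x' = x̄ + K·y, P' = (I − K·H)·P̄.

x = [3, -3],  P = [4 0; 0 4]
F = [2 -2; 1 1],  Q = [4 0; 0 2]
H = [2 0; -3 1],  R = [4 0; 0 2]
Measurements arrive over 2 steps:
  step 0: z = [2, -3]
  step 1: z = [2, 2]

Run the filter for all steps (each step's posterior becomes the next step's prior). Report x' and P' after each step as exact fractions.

step 0: x' = [75/64, 55/128], P' = [9/16 45/32; 45/32 995/192]
step 1: x' = [28694/61767, 188945/61767], P' = [21532/61767 42928/61767; 42928/61767 174466/61767]

step 0: x̄ = F·x = [12, 0]
step 0: P̄ = F·P·Fᵀ + Q = [36 0; 0 10]
step 0: y = z − H·x̄ = [-22, 33]
step 0: S = H·P̄·Hᵀ + R = [148 -216; -216 336]
step 0: K = P̄·Hᵀ·S⁻¹ = [9/32 -9/64; 45/64 185/384]
step 0: x' = x̄ + K·y = [75/64, 55/128]
step 0: P' = (I − K·H)·P̄ = [9/16 45/32; 45/32 995/192]
step 1: x̄ = F·x = [95/64, 205/128]
step 1: P̄ = F·P·Fᵀ + Q = [755/48 -887/96; -887/96 2027/192]
step 1: y = z − H·x̄ = [-31/32, 621/128]
step 1: S = H·P̄·Hᵀ + R = [803/12 -5417/48; -5417/48 40235/192]
step 1: K = P̄·Hᵀ·S⁻¹ = [10766/61767 -10834/61767; 21464/61767 22841/61767]
step 1: x' = x̄ + K·y = [28694/61767, 188945/61767]
step 1: P' = (I − K·H)·P̄ = [21532/61767 42928/61767; 42928/61767 174466/61767]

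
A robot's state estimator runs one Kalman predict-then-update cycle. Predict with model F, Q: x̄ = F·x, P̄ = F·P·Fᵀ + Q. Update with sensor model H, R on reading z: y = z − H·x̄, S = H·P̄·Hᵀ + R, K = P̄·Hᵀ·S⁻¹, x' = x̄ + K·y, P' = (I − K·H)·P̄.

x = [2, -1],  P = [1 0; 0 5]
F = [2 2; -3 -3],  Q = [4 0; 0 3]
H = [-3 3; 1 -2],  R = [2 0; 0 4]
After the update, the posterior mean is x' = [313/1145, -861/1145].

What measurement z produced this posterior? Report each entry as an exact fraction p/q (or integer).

z = [-3, 2]

x̄ = F·x = [2, -3]
P̄ = F·P·Fᵀ + Q = [28 -36; -36 57]
S = H·P̄·Hᵀ + R = [1415 -750; -750 404]
K = P̄·Hᵀ·S⁻¹ = [-321/1145 -125/458; 27/1145 -75/229]
x' − x̄ = [-1977/1145, 2574/1145] = K·y
y = (KᵀK)⁻¹·Kᵀ·(x' − x̄) = [12, -6]
z = y + H·x̄ = [12, -6] + [-15, 8] = [-3, 2]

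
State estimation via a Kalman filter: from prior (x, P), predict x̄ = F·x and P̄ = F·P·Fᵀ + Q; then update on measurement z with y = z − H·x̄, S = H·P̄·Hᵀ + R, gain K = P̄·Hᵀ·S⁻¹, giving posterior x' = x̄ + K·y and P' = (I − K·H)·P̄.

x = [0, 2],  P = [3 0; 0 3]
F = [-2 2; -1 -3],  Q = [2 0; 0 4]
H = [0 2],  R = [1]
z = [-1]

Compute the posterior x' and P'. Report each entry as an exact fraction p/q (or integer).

x' = [284/137, -74/137]
P' = [2986/137 -12/137; -12/137 34/137]

x̄ = F·x = [4, -6]
P̄ = F·P·Fᵀ + Q = [26 -12; -12 34]
y = z − H·x̄ = [11]
S = H·P̄·Hᵀ + R = [137]
K = P̄·Hᵀ·S⁻¹ = [-24/137; 68/137]
x' = x̄ + K·y = [284/137, -74/137]
P' = (I − K·H)·P̄ = [2986/137 -12/137; -12/137 34/137]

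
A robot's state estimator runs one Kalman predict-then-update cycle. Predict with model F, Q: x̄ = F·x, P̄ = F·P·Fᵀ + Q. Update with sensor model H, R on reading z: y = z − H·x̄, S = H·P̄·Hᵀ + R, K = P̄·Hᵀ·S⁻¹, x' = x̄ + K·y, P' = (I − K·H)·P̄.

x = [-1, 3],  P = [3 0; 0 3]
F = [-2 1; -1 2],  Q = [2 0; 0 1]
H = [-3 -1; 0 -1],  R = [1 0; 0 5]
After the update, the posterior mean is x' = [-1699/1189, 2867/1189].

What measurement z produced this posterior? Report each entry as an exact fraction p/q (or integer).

z = [2, -3]

x̄ = F·x = [5, 7]
P̄ = F·P·Fᵀ + Q = [17 12; 12 16]
S = H·P̄·Hᵀ + R = [242 52; 52 21]
K = P̄·Hᵀ·S⁻¹ = [-699/2378 186/1189; -130/1189 -584/1189]
x' − x̄ = [-7644/1189, -5456/1189] = K·y
y = (KᵀK)⁻¹·Kᵀ·(x' − x̄) = [24, 4]
z = y + H·x̄ = [24, 4] + [-22, -7] = [2, -3]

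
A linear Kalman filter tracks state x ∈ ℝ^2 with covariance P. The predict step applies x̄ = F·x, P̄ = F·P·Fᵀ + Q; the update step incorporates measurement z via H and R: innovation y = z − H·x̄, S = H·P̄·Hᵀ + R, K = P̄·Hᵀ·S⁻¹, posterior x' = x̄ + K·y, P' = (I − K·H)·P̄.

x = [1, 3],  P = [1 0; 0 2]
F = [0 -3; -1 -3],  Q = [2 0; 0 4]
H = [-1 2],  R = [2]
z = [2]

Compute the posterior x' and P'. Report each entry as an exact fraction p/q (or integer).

x' = [-85/21, -4/3]
P' = [292/21 22/3; 22/3 13/3]

x̄ = F·x = [-9, -10]
P̄ = F·P·Fᵀ + Q = [20 18; 18 23]
y = z − H·x̄ = [13]
S = H·P̄·Hᵀ + R = [42]
K = P̄·Hᵀ·S⁻¹ = [8/21; 2/3]
x' = x̄ + K·y = [-85/21, -4/3]
P' = (I − K·H)·P̄ = [292/21 22/3; 22/3 13/3]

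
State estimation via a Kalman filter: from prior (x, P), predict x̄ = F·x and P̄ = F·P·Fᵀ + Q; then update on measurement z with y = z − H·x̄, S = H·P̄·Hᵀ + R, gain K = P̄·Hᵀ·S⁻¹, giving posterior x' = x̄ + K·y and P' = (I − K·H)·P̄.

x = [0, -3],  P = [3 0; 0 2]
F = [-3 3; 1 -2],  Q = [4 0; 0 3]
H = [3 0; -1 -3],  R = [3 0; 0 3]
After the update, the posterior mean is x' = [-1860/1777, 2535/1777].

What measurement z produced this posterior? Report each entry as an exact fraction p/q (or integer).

z = [-3, -3]

x̄ = F·x = [-9, 6]
P̄ = F·P·Fᵀ + Q = [49 -21; -21 14]
S = H·P̄·Hᵀ + R = [444 42; 42 52]
K = P̄·Hᵀ·S⁻¹ = [588/1777 7/3554; -399/3554 -1113/3554]
x' − x̄ = [14133/1777, -8127/1777] = K·y
y = (KᵀK)⁻¹·Kᵀ·(x' − x̄) = [24, 6]
z = y + H·x̄ = [24, 6] + [-27, -9] = [-3, -3]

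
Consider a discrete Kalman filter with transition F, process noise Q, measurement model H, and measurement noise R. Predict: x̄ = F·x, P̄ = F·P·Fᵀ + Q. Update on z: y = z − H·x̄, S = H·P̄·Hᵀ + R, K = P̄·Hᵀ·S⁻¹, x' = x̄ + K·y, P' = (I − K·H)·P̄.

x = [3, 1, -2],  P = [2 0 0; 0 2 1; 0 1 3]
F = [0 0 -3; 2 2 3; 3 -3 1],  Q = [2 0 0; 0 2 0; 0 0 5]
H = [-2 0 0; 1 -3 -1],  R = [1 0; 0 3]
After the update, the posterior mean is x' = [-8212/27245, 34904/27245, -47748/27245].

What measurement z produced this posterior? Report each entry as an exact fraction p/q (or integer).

x̄ = F·x = [6, 2, 4]
P̄ = F·P·Fᵀ + Q = [29 -33 0; -33 57 2; 0 2 38]
S = H·P̄·Hᵀ + R = [117 -256; -256 793]
K = P̄·Hᵀ·S⁻¹ = [-13226/27245 128/27245; -398/27245 -7206/27245; -11264/27245 -5148/27245]
x' − x̄ = [-171682/27245, -19586/27245, -156728/27245] = K·y
y = (KᵀK)⁻¹·Kᵀ·(x' − x̄) = [13, 2]
z = y + H·x̄ = [13, 2] + [-12, -4] = [1, -2]

z = [1, -2]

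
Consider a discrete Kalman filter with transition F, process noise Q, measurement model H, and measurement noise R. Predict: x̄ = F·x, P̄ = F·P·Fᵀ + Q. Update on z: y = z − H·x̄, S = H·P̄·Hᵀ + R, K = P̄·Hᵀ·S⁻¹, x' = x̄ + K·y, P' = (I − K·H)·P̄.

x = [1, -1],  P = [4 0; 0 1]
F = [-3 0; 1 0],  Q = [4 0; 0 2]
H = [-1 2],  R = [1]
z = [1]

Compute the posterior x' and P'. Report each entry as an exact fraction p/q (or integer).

x̄ = F·x = [-3, 1]
P̄ = F·P·Fᵀ + Q = [40 -12; -12 6]
y = z − H·x̄ = [-4]
S = H·P̄·Hᵀ + R = [113]
K = P̄·Hᵀ·S⁻¹ = [-64/113; 24/113]
x' = x̄ + K·y = [-83/113, 17/113]
P' = (I − K·H)·P̄ = [424/113 180/113; 180/113 102/113]

x' = [-83/113, 17/113]
P' = [424/113 180/113; 180/113 102/113]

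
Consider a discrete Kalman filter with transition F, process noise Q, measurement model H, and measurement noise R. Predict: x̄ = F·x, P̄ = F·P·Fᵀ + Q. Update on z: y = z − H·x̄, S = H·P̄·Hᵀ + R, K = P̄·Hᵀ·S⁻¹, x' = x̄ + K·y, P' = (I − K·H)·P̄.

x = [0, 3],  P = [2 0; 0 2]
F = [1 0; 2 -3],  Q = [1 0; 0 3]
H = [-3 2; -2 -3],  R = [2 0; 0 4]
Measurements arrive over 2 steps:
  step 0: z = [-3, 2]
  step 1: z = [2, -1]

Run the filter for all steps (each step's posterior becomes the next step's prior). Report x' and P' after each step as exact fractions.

step 0: x̄ = F·x = [0, -9]
step 0: P̄ = F·P·Fᵀ + Q = [3 4; 4 29]
step 0: y = z − H·x̄ = [15, -25]
step 0: S = H·P̄·Hᵀ + R = [97 -136; -136 325]
step 0: K = P̄·Hᵀ·S⁻¹ = [-2773/13029 -1882/13029; 2030/13029 -2959/13029]
step 0: x' = x̄ + K·y = [5455/13029, -12836/13029]
step 0: P' = (I − K·H)·P̄ = [2438/13029 884/13029; 884/13029 3356/13029]
step 1: x̄ = F·x = [5455/13029, 49418/13029]
step 1: P̄ = F·P·Fᵀ + Q = [15467/13029 2224/13029; 2224/13029 68435/13029]
step 1: y = z − H·x̄ = [-56413/13029, 146135/13029]
step 1: S = H·P̄·Hᵀ + R = [412313/13029 -306688/13029; -306688/13029 756587/13029]
step 1: K = P̄·Hᵀ·S⁻¹ = [-3321391/16723703 -2177598/16723703; 2623178/16723703 -3573085/16723703]
step 1: x' = x̄ + K·y = [-3041358/16723703, 11997685/16723703]
step 1: P' = (I − K·H)·P̄ = [2873010/16723703 988124/16723703; 988124/16723703 4105364/16723703]

step 0: x' = [5455/13029, -12836/13029], P' = [2438/13029 884/13029; 884/13029 3356/13029]
step 1: x' = [-3041358/16723703, 11997685/16723703], P' = [2873010/16723703 988124/16723703; 988124/16723703 4105364/16723703]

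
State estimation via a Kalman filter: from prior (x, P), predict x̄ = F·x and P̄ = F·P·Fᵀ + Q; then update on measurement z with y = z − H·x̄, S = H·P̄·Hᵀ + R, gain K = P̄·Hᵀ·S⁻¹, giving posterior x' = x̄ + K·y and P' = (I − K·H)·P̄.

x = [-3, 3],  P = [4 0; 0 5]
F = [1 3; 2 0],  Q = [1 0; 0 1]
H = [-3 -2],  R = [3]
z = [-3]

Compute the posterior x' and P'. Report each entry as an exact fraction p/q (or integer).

x̄ = F·x = [6, -6]
P̄ = F·P·Fᵀ + Q = [50 8; 8 17]
y = z − H·x̄ = [3]
S = H·P̄·Hᵀ + R = [617]
K = P̄·Hᵀ·S⁻¹ = [-166/617; -58/617]
x' = x̄ + K·y = [3204/617, -3876/617]
P' = (I − K·H)·P̄ = [3294/617 -4692/617; -4692/617 7125/617]

x' = [3204/617, -3876/617]
P' = [3294/617 -4692/617; -4692/617 7125/617]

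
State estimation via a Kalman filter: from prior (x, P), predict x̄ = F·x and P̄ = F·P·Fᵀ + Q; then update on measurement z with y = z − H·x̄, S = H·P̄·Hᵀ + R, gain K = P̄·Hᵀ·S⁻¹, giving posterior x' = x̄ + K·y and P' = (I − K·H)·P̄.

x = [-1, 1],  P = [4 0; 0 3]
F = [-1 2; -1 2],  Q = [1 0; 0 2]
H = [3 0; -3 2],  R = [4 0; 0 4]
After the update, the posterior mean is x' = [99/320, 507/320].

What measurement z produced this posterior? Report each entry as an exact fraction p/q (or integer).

z = [1, 3]

x̄ = F·x = [3, 3]
P̄ = F·P·Fᵀ + Q = [17 16; 16 18]
S = H·P̄·Hᵀ + R = [157 -57; -57 37]
K = P̄·Hᵀ·S⁻¹ = [201/640 -19/640; 273/640 213/640]
x' − x̄ = [-861/320, -453/320] = K·y
y = (KᵀK)⁻¹·Kᵀ·(x' − x̄) = [-8, 6]
z = y + H·x̄ = [-8, 6] + [9, -3] = [1, 3]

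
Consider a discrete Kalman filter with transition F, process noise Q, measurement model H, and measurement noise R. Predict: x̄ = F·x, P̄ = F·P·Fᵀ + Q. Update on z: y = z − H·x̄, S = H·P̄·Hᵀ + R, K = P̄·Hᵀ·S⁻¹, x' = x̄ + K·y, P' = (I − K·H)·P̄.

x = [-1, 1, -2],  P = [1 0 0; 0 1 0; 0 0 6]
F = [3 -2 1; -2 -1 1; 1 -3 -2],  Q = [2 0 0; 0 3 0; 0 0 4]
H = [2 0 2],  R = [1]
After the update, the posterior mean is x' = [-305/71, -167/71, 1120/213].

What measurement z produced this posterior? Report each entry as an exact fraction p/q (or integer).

x̄ = F·x = [-7, -1, 0]
P̄ = F·P·Fᵀ + Q = [21 2 -3; 2 14 -11; -3 -11 38]
S = H·P̄·Hᵀ + R = [213]
K = P̄·Hᵀ·S⁻¹ = [12/71; -6/71; 70/213]
x' − x̄ = [192/71, -96/71, 1120/213] = K·y
y = (KᵀK)⁻¹·Kᵀ·(x' − x̄) = [16]
z = y + H·x̄ = [16] + [-14] = [2]

z = [2]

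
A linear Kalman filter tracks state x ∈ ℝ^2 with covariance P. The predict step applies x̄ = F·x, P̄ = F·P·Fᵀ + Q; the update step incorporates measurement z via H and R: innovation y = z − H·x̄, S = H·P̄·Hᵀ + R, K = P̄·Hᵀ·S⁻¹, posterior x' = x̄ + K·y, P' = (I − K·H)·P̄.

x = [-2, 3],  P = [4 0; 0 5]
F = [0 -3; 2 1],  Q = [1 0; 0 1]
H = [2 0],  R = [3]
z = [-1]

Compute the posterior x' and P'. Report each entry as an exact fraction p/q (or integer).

x' = [-7/11, -41/11]
P' = [138/187 -45/187; -45/187 3214/187]

x̄ = F·x = [-9, -1]
P̄ = F·P·Fᵀ + Q = [46 -15; -15 22]
y = z − H·x̄ = [17]
S = H·P̄·Hᵀ + R = [187]
K = P̄·Hᵀ·S⁻¹ = [92/187; -30/187]
x' = x̄ + K·y = [-7/11, -41/11]
P' = (I − K·H)·P̄ = [138/187 -45/187; -45/187 3214/187]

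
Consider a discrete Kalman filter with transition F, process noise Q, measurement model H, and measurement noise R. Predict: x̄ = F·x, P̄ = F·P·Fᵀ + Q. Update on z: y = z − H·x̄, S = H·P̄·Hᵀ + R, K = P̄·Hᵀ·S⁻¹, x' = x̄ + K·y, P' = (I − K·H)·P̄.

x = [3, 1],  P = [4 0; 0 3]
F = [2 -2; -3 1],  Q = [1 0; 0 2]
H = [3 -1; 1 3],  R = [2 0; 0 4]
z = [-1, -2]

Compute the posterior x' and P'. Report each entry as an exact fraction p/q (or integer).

x̄ = F·x = [4, -8]
P̄ = F·P·Fᵀ + Q = [29 -30; -30 41]
y = z − H·x̄ = [-21, 18]
S = H·P̄·Hᵀ + R = [484 -276; -276 222]
K = P̄·Hᵀ·S⁻¹ = [1523/5212 346/3909; -569/5212 369/1303]
x' = x̄ + K·y = [-2831/5212, -3179/5212]
P' = (I − K·H)·P̄ = [3295/15636 249/5212; 249/5212 1885/5212]

x' = [-2831/5212, -3179/5212]
P' = [3295/15636 249/5212; 249/5212 1885/5212]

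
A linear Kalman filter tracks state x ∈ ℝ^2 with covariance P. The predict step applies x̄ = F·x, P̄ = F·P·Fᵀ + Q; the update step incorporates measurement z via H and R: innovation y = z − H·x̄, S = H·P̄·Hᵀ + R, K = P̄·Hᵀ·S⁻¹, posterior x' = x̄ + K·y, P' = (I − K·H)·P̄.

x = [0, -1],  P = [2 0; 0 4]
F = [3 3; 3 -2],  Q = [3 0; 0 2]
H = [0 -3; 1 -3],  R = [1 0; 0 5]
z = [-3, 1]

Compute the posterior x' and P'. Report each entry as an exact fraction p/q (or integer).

x' = [33735/10093, 9734/10093]
P' = [109149/20186 3009/10093; 3009/10093 1098/10093]

x̄ = F·x = [-3, 2]
P̄ = F·P·Fᵀ + Q = [57 -6; -6 36]
y = z − H·x̄ = [3, 10]
S = H·P̄·Hᵀ + R = [325 342; 342 422]
K = P̄·Hᵀ·S⁻¹ = [-9027/10093 18219/20186; -3294/10093 -57/10093]
x' = x̄ + K·y = [33735/10093, 9734/10093]
P' = (I − K·H)·P̄ = [109149/20186 3009/10093; 3009/10093 1098/10093]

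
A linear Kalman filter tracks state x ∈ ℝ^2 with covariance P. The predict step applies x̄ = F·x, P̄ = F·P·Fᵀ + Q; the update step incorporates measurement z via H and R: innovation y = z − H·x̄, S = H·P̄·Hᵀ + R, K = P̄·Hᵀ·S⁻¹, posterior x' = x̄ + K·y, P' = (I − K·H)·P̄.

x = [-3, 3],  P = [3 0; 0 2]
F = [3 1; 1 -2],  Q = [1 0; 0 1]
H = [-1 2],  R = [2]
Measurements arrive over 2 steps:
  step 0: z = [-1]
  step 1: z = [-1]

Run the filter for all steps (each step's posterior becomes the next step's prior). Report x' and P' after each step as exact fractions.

step 0: x̄ = F·x = [-6, -9]
step 0: P̄ = F·P·Fᵀ + Q = [30 5; 5 12]
step 0: y = z − H·x̄ = [11]
step 0: S = H·P̄·Hᵀ + R = [60]
step 0: K = P̄·Hᵀ·S⁻¹ = [-1/3; 19/60]
step 0: x' = x̄ + K·y = [-29/3, -331/60]
step 0: P' = (I − K·H)·P̄ = [70/3 34/3; 34/3 359/60]
step 1: x̄ = F·x = [-2071/60, 41/30]
step 1: P̄ = F·P·Fᵀ + Q = [17099/60 41/30; 41/30 44/15]
step 1: y = z − H·x̄ = [-153/4]
step 1: S = H·P̄·Hᵀ + R = [1173/4]
step 1: K = P̄·Hᵀ·S⁻¹ = [-1129/1173; 6/391]
step 1: x' = x̄ + K·y = [793/345, 269/345]
step 1: P' = (I − K·H)·P̄ = [26042/1955 33418/5865; 33418/5865 16799/5865]

step 0: x' = [-29/3, -331/60], P' = [70/3 34/3; 34/3 359/60]
step 1: x' = [793/345, 269/345], P' = [26042/1955 33418/5865; 33418/5865 16799/5865]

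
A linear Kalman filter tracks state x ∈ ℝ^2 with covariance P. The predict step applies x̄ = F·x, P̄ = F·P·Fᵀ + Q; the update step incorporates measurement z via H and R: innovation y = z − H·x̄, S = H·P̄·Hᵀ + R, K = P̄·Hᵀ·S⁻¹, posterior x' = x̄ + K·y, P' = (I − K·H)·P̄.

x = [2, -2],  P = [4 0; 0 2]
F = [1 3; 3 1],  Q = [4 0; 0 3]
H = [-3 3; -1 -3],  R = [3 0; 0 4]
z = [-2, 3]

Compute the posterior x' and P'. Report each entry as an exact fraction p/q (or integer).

x̄ = F·x = [-4, 4]
P̄ = F·P·Fᵀ + Q = [26 18; 18 41]
y = z − H·x̄ = [-26, 11]
S = H·P̄·Hᵀ + R = [282 -183; -183 507]
K = P̄·Hᵀ·S⁻¹ = [-8936/36495 -8984/36495; 68/811 -201/811]
x' = x̄ + K·y = [-4156/12165, -735/811]
P' = (I − K·H)·P̄ = [15686/36495 150/811; 150/811 218/811]

x' = [-4156/12165, -735/811]
P' = [15686/36495 150/811; 150/811 218/811]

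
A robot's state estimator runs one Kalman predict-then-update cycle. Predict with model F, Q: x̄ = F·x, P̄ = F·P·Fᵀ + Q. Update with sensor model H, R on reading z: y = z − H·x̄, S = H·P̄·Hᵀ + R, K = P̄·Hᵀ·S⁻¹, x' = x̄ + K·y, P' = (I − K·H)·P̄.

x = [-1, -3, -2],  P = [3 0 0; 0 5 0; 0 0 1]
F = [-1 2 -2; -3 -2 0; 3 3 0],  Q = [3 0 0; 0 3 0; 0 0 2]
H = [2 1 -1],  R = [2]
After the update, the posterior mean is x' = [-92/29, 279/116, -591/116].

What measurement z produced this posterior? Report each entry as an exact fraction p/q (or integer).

z = [1]

x̄ = F·x = [-1, 9, -12]
P̄ = F·P·Fᵀ + Q = [30 -11 21; -11 50 -57; 21 -57 74]
S = H·P̄·Hᵀ + R = [232]
K = P̄·Hᵀ·S⁻¹ = [7/58; 85/232; -89/232]
x' − x̄ = [-63/29, -765/116, 801/116] = K·y
y = (KᵀK)⁻¹·Kᵀ·(x' − x̄) = [-18]
z = y + H·x̄ = [-18] + [19] = [1]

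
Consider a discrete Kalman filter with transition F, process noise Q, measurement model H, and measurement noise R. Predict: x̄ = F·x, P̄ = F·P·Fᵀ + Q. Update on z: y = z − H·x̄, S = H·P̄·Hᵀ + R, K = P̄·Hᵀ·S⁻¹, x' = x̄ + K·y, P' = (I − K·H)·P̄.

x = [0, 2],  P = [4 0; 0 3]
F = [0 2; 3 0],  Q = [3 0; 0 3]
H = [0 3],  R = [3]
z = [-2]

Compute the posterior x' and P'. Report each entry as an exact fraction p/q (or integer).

x̄ = F·x = [4, 0]
P̄ = F·P·Fᵀ + Q = [15 0; 0 39]
y = z − H·x̄ = [-2]
S = H·P̄·Hᵀ + R = [354]
K = P̄·Hᵀ·S⁻¹ = [0; 39/118]
x' = x̄ + K·y = [4, -39/59]
P' = (I − K·H)·P̄ = [15 0; 0 39/118]

x' = [4, -39/59]
P' = [15 0; 0 39/118]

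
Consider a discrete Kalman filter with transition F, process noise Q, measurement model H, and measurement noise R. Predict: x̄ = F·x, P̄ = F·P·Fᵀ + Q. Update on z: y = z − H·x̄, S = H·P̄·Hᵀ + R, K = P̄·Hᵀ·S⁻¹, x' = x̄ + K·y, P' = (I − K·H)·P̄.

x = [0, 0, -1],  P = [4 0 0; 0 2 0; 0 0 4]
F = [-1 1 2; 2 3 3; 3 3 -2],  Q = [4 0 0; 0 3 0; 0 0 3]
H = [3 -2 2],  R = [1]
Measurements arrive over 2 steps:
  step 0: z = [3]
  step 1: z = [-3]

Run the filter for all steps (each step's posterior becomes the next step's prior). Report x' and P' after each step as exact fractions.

step 0: x̄ = F·x = [-2, -3, 2]
step 0: P̄ = F·P·Fᵀ + Q = [26 22 -22; 22 73 18; -22 18 73]
step 0: y = z − H·x̄ = [-1]
step 0: S = H·P̄·Hᵀ + R = [147]
step 0: K = P̄·Hᵀ·S⁻¹ = [-10/147; -44/147; 44/147]
step 0: x' = x̄ + K·y = [-284/147, -397/147, 250/147]
step 0: P' = (I − K·H)·P̄ = [3722/147 2794/147 -2794/147; 2794/147 8795/147 4582/147; -2794/147 4582/147 8795/147]
step 1: x̄ = F·x = [129/49, -1009/147, -2543/147]
step 1: P̄ = F·P·Fᵀ + Q = [24067/49 35787/49 -7995/49; 35787/49 256115/147 90403/147; -7995/49 90403/147 177110/147]
step 1: y = z − H·x̄ = [1466/147]
step 1: S = H·P̄·Hᵀ + R = [83480/147]
step 1: K = P̄·Hᵀ·S⁻¹ = [-46089/83480; -9341/83480; 101459/83480]
step 1: x' = x̄ + K·y = [-119931/41740, -333079/41740, -216159/41740]
step 1: P' = (I − K·H)·P̄ = [26551997/83480 58040673/83480 18189633/83480; 58040673/83480 144851877/83480 57786197/83480; 18189633/83480 57786197/83480 30552477/83480]

step 0: x' = [-284/147, -397/147, 250/147], P' = [3722/147 2794/147 -2794/147; 2794/147 8795/147 4582/147; -2794/147 4582/147 8795/147]
step 1: x' = [-119931/41740, -333079/41740, -216159/41740], P' = [26551997/83480 58040673/83480 18189633/83480; 58040673/83480 144851877/83480 57786197/83480; 18189633/83480 57786197/83480 30552477/83480]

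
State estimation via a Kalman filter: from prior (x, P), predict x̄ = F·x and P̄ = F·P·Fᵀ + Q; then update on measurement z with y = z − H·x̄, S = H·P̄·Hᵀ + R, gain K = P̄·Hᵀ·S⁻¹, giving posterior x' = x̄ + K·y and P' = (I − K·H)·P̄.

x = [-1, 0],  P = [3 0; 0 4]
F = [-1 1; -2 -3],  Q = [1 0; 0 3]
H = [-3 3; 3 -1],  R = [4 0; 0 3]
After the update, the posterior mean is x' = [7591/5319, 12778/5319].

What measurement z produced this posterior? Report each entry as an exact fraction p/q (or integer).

x̄ = F·x = [1, 2]
P̄ = F·P·Fᵀ + Q = [8 -6; -6 51]
S = H·P̄·Hᵀ + R = [643 -297; -297 162]
K = P̄·Hᵀ·S⁻¹ = [26/197 2272/5319; 89/197 2140/5319]
x' − x̄ = [2272/5319, 2140/5319] = K·y
y = (KᵀK)⁻¹·Kᵀ·(x' − x̄) = [0, 1]
z = y + H·x̄ = [0, 1] + [3, 1] = [3, 2]

z = [3, 2]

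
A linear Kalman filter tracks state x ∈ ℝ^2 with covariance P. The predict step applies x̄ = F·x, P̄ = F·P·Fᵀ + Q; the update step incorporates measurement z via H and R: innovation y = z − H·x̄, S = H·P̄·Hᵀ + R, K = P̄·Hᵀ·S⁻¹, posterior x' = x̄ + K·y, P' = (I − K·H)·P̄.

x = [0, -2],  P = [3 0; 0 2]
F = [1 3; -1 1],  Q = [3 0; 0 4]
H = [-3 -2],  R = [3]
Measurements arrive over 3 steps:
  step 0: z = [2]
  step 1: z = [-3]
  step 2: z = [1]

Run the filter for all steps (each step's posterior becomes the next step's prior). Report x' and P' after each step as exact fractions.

step 0: x̄ = F·x = [-6, -2]
step 0: P̄ = F·P·Fᵀ + Q = [24 3; 3 9]
step 0: y = z − H·x̄ = [-20]
step 0: S = H·P̄·Hᵀ + R = [291]
step 0: K = P̄·Hᵀ·S⁻¹ = [-26/97; -9/97]
step 0: x' = x̄ + K·y = [-62/97, -14/97]
step 0: P' = (I − K·H)·P̄ = [300/97 -411/97; -411/97 630/97]
step 1: x̄ = F·x = [-104/97, 48/97]
step 1: P̄ = F·P·Fᵀ + Q = [3795/97 2412/97; 2412/97 2140/97]
step 1: y = z − H·x̄ = [-507/97]
step 1: S = H·P̄·Hᵀ + R = [71950/97]
step 1: K = P̄·Hᵀ·S⁻¹ = [-16209/71950; -5758/35975]
step 1: x' = x̄ + K·y = [7579/71950, 47898/35975]
step 1: P' = (I − K·H)·P̄ = [106377/71950 -67626/35975; -67626/35975 110076/35975]
step 2: x̄ = F·x = [294967/71950, 88217/71950]
step 2: P̄ = F·P·Fᵀ + Q = [1492083/71950 824583/71950; 824583/71950 884833/71950]
step 2: y = z − H·x̄ = [226657/14390]
step 2: S = H·P̄·Hᵀ + R = [1083157/2878]
step 2: K = P̄·Hᵀ·S⁻¹ = [-1225083/5415785; -848683/5415785]
step 2: x' = x̄ + K·y = [14531596/27078925, -33636929/27078925]
step 2: P' = (I − K·H)·P̄ = [40073589/27078925 -50922261/27078925; -50922261/27078925 82748514/27078925]

step 0: x' = [-62/97, -14/97], P' = [300/97 -411/97; -411/97 630/97]
step 1: x' = [7579/71950, 47898/35975], P' = [106377/71950 -67626/35975; -67626/35975 110076/35975]
step 2: x' = [14531596/27078925, -33636929/27078925], P' = [40073589/27078925 -50922261/27078925; -50922261/27078925 82748514/27078925]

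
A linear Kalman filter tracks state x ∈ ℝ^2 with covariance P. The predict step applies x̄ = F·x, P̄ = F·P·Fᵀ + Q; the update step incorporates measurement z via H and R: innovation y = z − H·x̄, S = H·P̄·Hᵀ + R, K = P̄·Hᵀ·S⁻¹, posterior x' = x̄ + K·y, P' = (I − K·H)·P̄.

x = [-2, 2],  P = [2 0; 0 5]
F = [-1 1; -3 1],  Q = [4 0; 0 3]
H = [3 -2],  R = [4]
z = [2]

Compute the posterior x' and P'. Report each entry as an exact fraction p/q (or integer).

x' = [122/25, 162/25]
P' = [704/75 1034/75; 1034/75 1589/75]

x̄ = F·x = [4, 8]
P̄ = F·P·Fᵀ + Q = [11 11; 11 26]
y = z − H·x̄ = [6]
S = H·P̄·Hᵀ + R = [75]
K = P̄·Hᵀ·S⁻¹ = [11/75; -19/75]
x' = x̄ + K·y = [122/25, 162/25]
P' = (I − K·H)·P̄ = [704/75 1034/75; 1034/75 1589/75]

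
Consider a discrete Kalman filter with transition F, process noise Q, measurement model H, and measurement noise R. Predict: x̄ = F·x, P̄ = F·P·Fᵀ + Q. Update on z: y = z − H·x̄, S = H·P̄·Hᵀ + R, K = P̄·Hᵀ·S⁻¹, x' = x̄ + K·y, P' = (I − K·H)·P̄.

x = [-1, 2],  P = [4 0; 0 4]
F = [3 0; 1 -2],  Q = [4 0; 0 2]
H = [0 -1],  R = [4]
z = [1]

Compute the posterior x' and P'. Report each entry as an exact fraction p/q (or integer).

x̄ = F·x = [-3, -5]
P̄ = F·P·Fᵀ + Q = [40 12; 12 22]
y = z − H·x̄ = [-4]
S = H·P̄·Hᵀ + R = [26]
K = P̄·Hᵀ·S⁻¹ = [-6/13; -11/13]
x' = x̄ + K·y = [-15/13, -21/13]
P' = (I − K·H)·P̄ = [448/13 24/13; 24/13 44/13]

x' = [-15/13, -21/13]
P' = [448/13 24/13; 24/13 44/13]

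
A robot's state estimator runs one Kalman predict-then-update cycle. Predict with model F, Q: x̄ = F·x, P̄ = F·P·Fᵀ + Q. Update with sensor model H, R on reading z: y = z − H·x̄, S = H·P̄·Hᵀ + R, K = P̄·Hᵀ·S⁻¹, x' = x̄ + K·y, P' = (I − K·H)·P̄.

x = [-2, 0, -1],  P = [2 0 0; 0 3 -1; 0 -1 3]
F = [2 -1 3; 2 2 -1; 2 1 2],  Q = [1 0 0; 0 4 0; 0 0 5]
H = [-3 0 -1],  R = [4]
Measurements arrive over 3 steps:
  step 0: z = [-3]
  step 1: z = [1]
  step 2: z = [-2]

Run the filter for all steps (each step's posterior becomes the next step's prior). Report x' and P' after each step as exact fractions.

step 0: x̄ = F·x = [-7, -3, -6]
step 0: P̄ = F·P·Fᵀ + Q = [45 -14 22; -14 31 5; 22 5 24]
step 0: y = z − H·x̄ = [-30]
step 0: S = H·P̄·Hᵀ + R = [565]
step 0: K = P̄·Hᵀ·S⁻¹ = [-157/565; 37/565; -18/113]
step 0: x' = x̄ + K·y = [151/113, -561/113, -138/113]
step 0: P' = (I − K·H)·P̄ = [776/565 -2101/565 -340/113; -2101/565 16146/565 1231/113; -340/113 1231/113 1092/113]
step 1: x̄ = F·x = [449/113, -682/113, -535/113]
step 1: P̄ = F·P·Fᵀ + Q = [20029/565 -2697/113 8873/565; -2697/113 8156/113 5387/113; 8873/565 5387/113 46531/565]
step 1: y = z − H·x̄ = [925/113]
step 1: S = H·P̄·Hᵀ + R = [56458/113]
step 1: K = P̄·Hᵀ·S⁻¹ = [-6896/28229; 1352/28229; -7315/28229]
step 1: x' = x̄ + K·y = [55717/28229, -159306/28229, -193530/28229]
step 1: P' = (I − K·H)·P̄ = [795137/141145 -508733/28229 -2247491/141145; -508733/28229 2005132/28229 1520791/28229; -2247491/141145 1520791/28229 6888773/141145]
step 2: x̄ = F·x = [-309850/28229, -13648/28229, -434932/28229]
step 2: P̄ = F·P·Fᵀ + Q = [12927348/141145 322660/28229 19616571/141145; 322660/28229 1792273/28229 2501843/28229; 19616571/141145 2501843/28229 43728257/141145]
step 2: y = z − H·x̄ = [-1420940/28229]
step 2: S = H·P̄·Hᵀ + R = [55667679/28229]
step 2: K = P̄·Hᵀ·S⁻¹ = [-3893241/18555893; -3469823/55667679; -20515594/55667679]
step 2: x' = x̄ + K·y = [-7704190/18555893, 147743732/55667679, 174989308/55667679]
step 2: P' = (I − K·H)·P̄ = [443466081/92779465 -266449847/18555893 -1252533423/92779465; -266449847/18555893 3107868022/55667679 2411927915/55667679; -1252533423/92779465 2411927915/55667679 11683112687/278338395]

step 0: x' = [151/113, -561/113, -138/113], P' = [776/565 -2101/565 -340/113; -2101/565 16146/565 1231/113; -340/113 1231/113 1092/113]
step 1: x' = [55717/28229, -159306/28229, -193530/28229], P' = [795137/141145 -508733/28229 -2247491/141145; -508733/28229 2005132/28229 1520791/28229; -2247491/141145 1520791/28229 6888773/141145]
step 2: x' = [-7704190/18555893, 147743732/55667679, 174989308/55667679], P' = [443466081/92779465 -266449847/18555893 -1252533423/92779465; -266449847/18555893 3107868022/55667679 2411927915/55667679; -1252533423/92779465 2411927915/55667679 11683112687/278338395]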